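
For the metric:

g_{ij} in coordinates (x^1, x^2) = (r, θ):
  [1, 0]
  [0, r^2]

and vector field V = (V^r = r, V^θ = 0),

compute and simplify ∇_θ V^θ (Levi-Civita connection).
Non-zero Christoffel symbols:
Γ^r_{θ θ} = -r
Γ^θ_{r θ} = 1/r
∇_θ V^θ = ∂_θ V^θ + Γ^θ_{θ j} V^j
  = (0) + (1/r)(r) + (0)(0)
  = 1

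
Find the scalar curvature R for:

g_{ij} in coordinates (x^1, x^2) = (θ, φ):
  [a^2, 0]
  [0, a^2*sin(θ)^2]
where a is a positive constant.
Non-zero Christoffel symbols (Γ^k_{ij} = Γ^k_{ji}):
Γ^θ_{φ φ} = -sin(2*θ)/2
Γ^φ_{θ φ} = 1/tan(θ)
Ricci tensor (R_{ij} = R^k_{ikj}): R_{θθ} = 1, R_{θφ} = 0, R_{φφ} = sin(θ)^2
Inverse metric: g^{θθ} = 1/a^2, g^{φφ} = 1/(a^2*sin(θ)^2)
R = g^{ij} R_{ij} = (1/a^2)(1) + (1/(a^2*sin(θ)^2))(sin(θ)^2) = 2/a^2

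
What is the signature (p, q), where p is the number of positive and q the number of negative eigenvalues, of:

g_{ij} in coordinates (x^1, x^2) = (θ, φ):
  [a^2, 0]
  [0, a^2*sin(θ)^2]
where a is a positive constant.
The metric is diagonal, so its eigenvalues are the diagonal entries: a^2, a^2*sin(θ)^2 (at a generic point, where coordinate-dependent entries are positive).
2 positive, 0 negative.
(2, 0) - Riemannian (positive definite)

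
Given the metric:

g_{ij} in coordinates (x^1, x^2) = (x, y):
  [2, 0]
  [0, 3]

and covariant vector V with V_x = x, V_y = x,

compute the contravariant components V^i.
Inverse metric (diagonal): g^{xx} = 1/2, g^{yy} = 1/3
V^i = g^{ij} V_j:
V^x = (1/2)(x) + (0)(x) = x/2
V^y = (0)(x) + (1/3)(x) = x/3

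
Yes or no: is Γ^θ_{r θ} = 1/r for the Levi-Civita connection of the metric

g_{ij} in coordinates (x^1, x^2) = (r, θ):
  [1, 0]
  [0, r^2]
Γ^θ_{r θ} = (1/2) g^{θθ} (∂_r g_{θθ} + ∂_θ g_{θr} - ∂_θ g_{rθ}) = (1/2)(1/r^2)((2*r) + (0) - (0)) = 1/r
This equals the proposed value 1/r.
Yes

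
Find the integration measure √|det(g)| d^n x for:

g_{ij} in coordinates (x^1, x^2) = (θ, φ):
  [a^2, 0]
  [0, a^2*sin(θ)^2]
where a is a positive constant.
det(g) = a^4*sin(θ)^2
√|det(g)| = a^2*sin(θ) (taking 0 < θ < π so that |sin(θ)| = sin(θ))
Volume element: dV = a^2*sin(θ) dθ dφ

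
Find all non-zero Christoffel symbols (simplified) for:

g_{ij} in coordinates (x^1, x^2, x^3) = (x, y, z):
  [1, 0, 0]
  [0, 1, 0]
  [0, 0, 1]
Using Γ^k_{ij} = (1/2) g^{km} (∂_i g_{mj} + ∂_j g_{mi} - ∂_m g_{ij}); the metric is diagonal, so only the m = k term contributes.
Every metric component is constant, so all ∂_m g_{ij} = 0 and every Christoffel symbol vanishes.
All Christoffel symbols are zero.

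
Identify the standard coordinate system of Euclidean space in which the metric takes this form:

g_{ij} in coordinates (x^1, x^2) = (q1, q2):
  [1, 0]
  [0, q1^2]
The line element ds^2 = dq1^2 + q1^2 dq2^2 is dr^2 + r^2 dθ^2 with q1 = r, q2 = θ.
polar coordinates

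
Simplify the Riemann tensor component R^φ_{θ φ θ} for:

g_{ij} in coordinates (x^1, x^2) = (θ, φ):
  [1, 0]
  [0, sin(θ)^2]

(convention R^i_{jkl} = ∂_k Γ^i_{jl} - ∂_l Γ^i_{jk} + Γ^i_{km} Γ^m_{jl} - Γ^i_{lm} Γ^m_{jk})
Non-zero Christoffel symbols (Γ^k_{ij} = Γ^k_{ji}):
Γ^θ_{φ φ} = -sin(2*θ)/2
Γ^φ_{θ φ} = 1/tan(θ)
R^φ_{θ φ θ} = ∂_φ Γ^φ_{θ θ} - ∂_θ Γ^φ_{θ φ} + Γ^φ_{φ m} Γ^m_{θ θ} - Γ^φ_{θ m} Γ^m_{θ φ}
  = (0) - (-1/sin(θ)^2) + (0) - (1/tan(θ)^2) = 1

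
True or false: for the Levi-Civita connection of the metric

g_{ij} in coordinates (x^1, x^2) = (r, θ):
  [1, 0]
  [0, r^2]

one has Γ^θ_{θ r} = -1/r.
Γ^θ_{θ r} = (1/2) g^{θθ} (∂_θ g_{θr} + ∂_r g_{θθ} - ∂_θ g_{θr}) = (1/2)(1/r^2)((0) + (2*r) - (0)) = 1/r
This differs from the proposed value -1/r.
False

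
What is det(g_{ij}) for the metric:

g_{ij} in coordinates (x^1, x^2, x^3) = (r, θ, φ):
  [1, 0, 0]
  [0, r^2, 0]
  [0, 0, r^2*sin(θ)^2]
Diagonal metric: det(g) = g_{11}·g_{22}·g_{33}
= (1)·(r^2)·(r^2*sin(θ)^2)
det(g) = r^4*sin(θ)^2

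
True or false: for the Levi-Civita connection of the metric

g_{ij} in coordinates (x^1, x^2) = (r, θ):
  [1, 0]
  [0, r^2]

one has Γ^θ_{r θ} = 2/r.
Γ^θ_{r θ} = (1/2) g^{θθ} (∂_r g_{θθ} + ∂_θ g_{θr} - ∂_θ g_{rθ}) = (1/2)(1/r^2)((2*r) + (0) - (0)) = 1/r
This differs from the proposed value 2/r.
False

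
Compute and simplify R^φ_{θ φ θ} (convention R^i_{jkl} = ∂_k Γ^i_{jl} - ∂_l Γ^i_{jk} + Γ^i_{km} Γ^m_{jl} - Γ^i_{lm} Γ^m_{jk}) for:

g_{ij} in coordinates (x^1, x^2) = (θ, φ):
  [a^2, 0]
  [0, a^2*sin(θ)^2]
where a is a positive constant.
Non-zero Christoffel symbols (Γ^k_{ij} = Γ^k_{ji}):
Γ^θ_{φ φ} = -sin(2*θ)/2
Γ^φ_{θ φ} = 1/tan(θ)
R^φ_{θ φ θ} = ∂_φ Γ^φ_{θ θ} - ∂_θ Γ^φ_{θ φ} + Γ^φ_{φ m} Γ^m_{θ θ} - Γ^φ_{θ m} Γ^m_{θ φ}
  = (0) - (-1/sin(θ)^2) + (0) - (1/tan(θ)^2) = 1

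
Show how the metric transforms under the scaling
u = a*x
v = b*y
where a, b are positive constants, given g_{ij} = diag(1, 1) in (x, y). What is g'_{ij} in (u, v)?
Invert the transformation: x = u/a, y = v/b
g'_{ij} = (∂x^k/∂x'^i)(∂x^l/∂x'^j) g_{kl}; with g_{kl} = δ_{kl} this is Σ_k (∂x^k/∂x'^i)(∂x^k/∂x'^j).
Jacobian: ∂x/∂u = 1/a, ∂x/∂v = 0, ∂y/∂u = 0, ∂y/∂v = 1/b
g'_{uu} = (1/a)(1/a) + (0)(0) = 1/a^2
g'_{uv} = (1/a)(0) + (0)(1/b) = 0
g'_{vv} = (0)(0) + (1/b)(1/b) = 1/b^2
g'_{ij} = diag(1/a^2, 1/b^2)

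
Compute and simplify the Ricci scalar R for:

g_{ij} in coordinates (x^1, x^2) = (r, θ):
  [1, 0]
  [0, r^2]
Non-zero Christoffel symbols (Γ^k_{ij} = Γ^k_{ji}):
Γ^r_{θ θ} = -r
Γ^θ_{r θ} = 1/r
Ricci tensor (R_{ij} = R^k_{ikj}): R_{rr} = 0, R_{rθ} = 0, R_{θθ} = 0
Inverse metric: g^{rr} = 1, g^{θθ} = 1/r^2
R = g^{ij} R_{ij} = (1)(0) + (1/r^2)(0) = 0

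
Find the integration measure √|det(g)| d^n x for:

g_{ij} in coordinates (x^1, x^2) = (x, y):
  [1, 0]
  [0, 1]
det(g) = 1
√|det(g)| = 1
Volume element: dV = 1 dx dy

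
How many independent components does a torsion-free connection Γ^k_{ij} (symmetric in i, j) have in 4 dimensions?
Γ^k_{ij} has n choices for the upper index and n(n+1)/2 independent symmetric lower index pairs.
Total = 4 × 4×5/2 = 4 × 10 = 40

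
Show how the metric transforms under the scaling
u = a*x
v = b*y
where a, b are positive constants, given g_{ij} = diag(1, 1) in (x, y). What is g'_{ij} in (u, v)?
Invert the transformation: x = u/a, y = v/b
g'_{ij} = (∂x^k/∂x'^i)(∂x^l/∂x'^j) g_{kl}; with g_{kl} = δ_{kl} this is Σ_k (∂x^k/∂x'^i)(∂x^k/∂x'^j).
Jacobian: ∂x/∂u = 1/a, ∂x/∂v = 0, ∂y/∂u = 0, ∂y/∂v = 1/b
g'_{uu} = (1/a)(1/a) + (0)(0) = 1/a^2
g'_{uv} = (1/a)(0) + (0)(1/b) = 0
g'_{vv} = (0)(0) + (1/b)(1/b) = 1/b^2
g'_{ij} = diag(1/a^2, 1/b^2)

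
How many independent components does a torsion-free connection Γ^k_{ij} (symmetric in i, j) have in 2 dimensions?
Γ^k_{ij} has n choices for the upper index and n(n+1)/2 independent symmetric lower index pairs.
Total = 2 × 2×3/2 = 2 × 3 = 6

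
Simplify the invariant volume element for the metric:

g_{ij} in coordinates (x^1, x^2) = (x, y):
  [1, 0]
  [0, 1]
det(g) = 1
√|det(g)| = 1
Volume element: dV = 1 dx dy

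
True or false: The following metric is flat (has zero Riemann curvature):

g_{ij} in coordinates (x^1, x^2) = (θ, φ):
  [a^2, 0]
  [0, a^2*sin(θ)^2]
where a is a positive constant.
Non-zero Christoffel symbols:
Γ^θ_{φ φ} = -sin(2*θ)/2
Γ^φ_{θ φ} = 1/tan(θ)
Ricci tensor: R_{θθ} = 1, R_{θφ} = 0, R_{φφ} = sin(θ)^2
The Ricci tensor is non-zero, so the Riemann tensor is non-zero: not flat.
False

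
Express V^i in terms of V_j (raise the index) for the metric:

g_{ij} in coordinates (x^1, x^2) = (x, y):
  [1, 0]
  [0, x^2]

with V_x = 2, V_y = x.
Inverse metric (diagonal): g^{xx} = 1, g^{yy} = 1/x^2
V^i = g^{ij} V_j:
V^x = (1)(2) + (0)(x) = 2
V^y = (0)(2) + (1/x^2)(x) = 1/x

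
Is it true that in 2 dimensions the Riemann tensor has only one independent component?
The number of independent components is n^2(n^2-1)/12 = 4·3/12 = 1 for n = 2 (e.g. R_{1212}).
Yes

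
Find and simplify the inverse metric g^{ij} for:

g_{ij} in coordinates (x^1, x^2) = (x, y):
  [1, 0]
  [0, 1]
The metric is diagonal, so g^{ij} is diagonal with entries 1/g_{ii}: diag(1, 1).
g^{ij}:
  [1, 0]
  [0, 1]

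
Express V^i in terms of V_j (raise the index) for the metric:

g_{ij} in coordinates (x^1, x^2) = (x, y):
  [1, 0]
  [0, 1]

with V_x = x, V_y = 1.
Inverse metric (diagonal): g^{xx} = 1, g^{yy} = 1
V^i = g^{ij} V_j:
V^x = (1)(x) + (0)(1) = x
V^y = (0)(x) + (1)(1) = 1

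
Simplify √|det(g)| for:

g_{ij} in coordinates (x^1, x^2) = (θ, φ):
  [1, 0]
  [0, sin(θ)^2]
det(g) = sin(θ)^2
√|det(g)| = sin(θ) (taking 0 < θ < π so that |sin(θ)| = sin(θ))
Volume element: dV = sin(θ) dθ dφ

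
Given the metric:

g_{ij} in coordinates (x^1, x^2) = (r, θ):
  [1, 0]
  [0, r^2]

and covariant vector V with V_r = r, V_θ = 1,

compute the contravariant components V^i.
Inverse metric (diagonal): g^{rr} = 1, g^{θθ} = 1/r^2
V^i = g^{ij} V_j:
V^r = (1)(r) + (0)(1) = r
V^θ = (0)(r) + (1/r^2)(1) = 1/r^2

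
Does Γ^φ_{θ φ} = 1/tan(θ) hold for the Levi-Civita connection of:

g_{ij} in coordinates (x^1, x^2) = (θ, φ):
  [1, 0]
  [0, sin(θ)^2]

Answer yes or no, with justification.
Γ^φ_{θ φ} = (1/2) g^{φφ} (∂_θ g_{φφ} + ∂_φ g_{φθ} - ∂_φ g_{θφ}) = (1/2)(1/sin(θ)^2)((sin(2*θ)) + (0) - (0)) = 1/tan(θ)
This equals the proposed value 1/tan(θ).
Yes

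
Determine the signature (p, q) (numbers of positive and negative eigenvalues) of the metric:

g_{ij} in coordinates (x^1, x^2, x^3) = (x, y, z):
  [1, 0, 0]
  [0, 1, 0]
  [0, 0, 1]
The metric is diagonal, so its eigenvalues are the diagonal entries: 1, 1, 1 (at a generic point, where coordinate-dependent entries are positive).
3 positive, 0 negative.
(3, 0) - Riemannian (positive definite)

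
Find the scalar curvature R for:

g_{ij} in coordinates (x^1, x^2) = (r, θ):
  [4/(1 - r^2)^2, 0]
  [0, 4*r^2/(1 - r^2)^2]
Non-zero Christoffel symbols (Γ^k_{ij} = Γ^k_{ji}):
Γ^r_{r r} = 2*r/(1 - r^2)
Γ^r_{θ θ} = (r^3 + r)/(r^2 - 1)
Γ^θ_{r θ} = (-r^2 - 1)/(r^3 - r)
Ricci tensor (R_{ij} = R^k_{ikj}): R_{rr} = -4/(r^2 - 1)^2, R_{rθ} = 0, R_{θθ} = -4*r^2/(r^2 - 1)^2
Inverse metric: g^{rr} = (1 - r^2)^2/4, g^{θθ} = (1 - r^2)^2/(4*r^2)
R = g^{ij} R_{ij} = ((1 - r^2)^2/4)(-4/(r^2 - 1)^2) + ((1 - r^2)^2/(4*r^2))(-4*r^2/(r^2 - 1)^2) = -2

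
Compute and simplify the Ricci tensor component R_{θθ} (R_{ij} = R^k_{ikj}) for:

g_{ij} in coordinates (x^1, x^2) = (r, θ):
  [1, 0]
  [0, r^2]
Non-zero Christoffel symbols (Γ^k_{ij} = Γ^k_{ji}):
Γ^r_{θ θ} = -r
Γ^θ_{r θ} = 1/r
R^r_{θ r θ} = ∂_r Γ^r_{θ θ} - ∂_θ Γ^r_{θ r} + Γ^r_{r m} Γ^m_{θ θ} - Γ^r_{θ m} Γ^m_{θ r}
  = (-1) - (0) + (0) - (-1) = 0
R^θ_{θ θ θ} = 0 (a repeated index in an antisymmetric pair)
R_{θθ} = R^r_{θ r θ} + R^θ_{θ θ θ} = (0) + (0) = 0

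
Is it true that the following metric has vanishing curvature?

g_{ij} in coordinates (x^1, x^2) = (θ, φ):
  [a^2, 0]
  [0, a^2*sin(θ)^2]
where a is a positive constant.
Non-zero Christoffel symbols:
Γ^θ_{φ φ} = -sin(2*θ)/2
Γ^φ_{θ φ} = 1/tan(θ)
Ricci tensor: R_{θθ} = 1, R_{θφ} = 0, R_{φφ} = sin(θ)^2
The Ricci tensor is non-zero, so the Riemann tensor is non-zero: not flat.
No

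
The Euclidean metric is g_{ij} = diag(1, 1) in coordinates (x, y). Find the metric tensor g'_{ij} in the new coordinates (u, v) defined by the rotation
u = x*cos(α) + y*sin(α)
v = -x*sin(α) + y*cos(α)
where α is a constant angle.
Invert the transformation: x = u*cos(α) - v*sin(α), y = u*sin(α) + v*cos(α)
g'_{ij} = (∂x^k/∂x'^i)(∂x^l/∂x'^j) g_{kl}; with g_{kl} = δ_{kl} this is Σ_k (∂x^k/∂x'^i)(∂x^k/∂x'^j).
Jacobian: ∂x/∂u = cos(α), ∂x/∂v = -sin(α), ∂y/∂u = sin(α), ∂y/∂v = cos(α)
g'_{uu} = (cos(α))(cos(α)) + (sin(α))(sin(α)) = 1
g'_{uv} = (cos(α))(-sin(α)) + (sin(α))(cos(α)) = 0
g'_{vv} = (-sin(α))(-sin(α)) + (cos(α))(cos(α)) = 1
g'_{ij} = diag(1, 1)
The Euclidean metric is invariant under rotations.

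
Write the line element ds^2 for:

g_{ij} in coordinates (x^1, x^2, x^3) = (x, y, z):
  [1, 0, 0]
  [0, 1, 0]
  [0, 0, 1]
ds^2 = g_{ij} dx^i dx^j; only the non-zero components contribute.
ds^2 = dx^2 + dy^2 + dz^2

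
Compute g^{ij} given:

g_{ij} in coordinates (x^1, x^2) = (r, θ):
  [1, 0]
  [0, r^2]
The metric is diagonal, so g^{ij} is diagonal with entries 1/g_{ii}: diag(1, 1/(r^2)).
g^{ij}:
  [1, 0]
  [0, 1/r^2]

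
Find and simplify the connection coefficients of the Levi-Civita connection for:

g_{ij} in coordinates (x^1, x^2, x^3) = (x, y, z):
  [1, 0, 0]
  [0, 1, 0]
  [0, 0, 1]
Using Γ^k_{ij} = (1/2) g^{km} (∂_i g_{mj} + ∂_j g_{mi} - ∂_m g_{ij}); the metric is diagonal, so only the m = k term contributes.
Every metric component is constant, so all ∂_m g_{ij} = 0 and every Christoffel symbol vanishes.
All Christoffel symbols are zero.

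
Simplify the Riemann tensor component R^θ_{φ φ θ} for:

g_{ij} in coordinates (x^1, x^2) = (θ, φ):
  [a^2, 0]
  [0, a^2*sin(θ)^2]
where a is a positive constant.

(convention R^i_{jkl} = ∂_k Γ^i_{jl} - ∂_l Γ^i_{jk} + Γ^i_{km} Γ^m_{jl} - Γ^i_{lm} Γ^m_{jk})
Non-zero Christoffel symbols (Γ^k_{ij} = Γ^k_{ji}):
Γ^θ_{φ φ} = -sin(2*θ)/2
Γ^φ_{θ φ} = 1/tan(θ)
R^θ_{φ φ θ} = ∂_φ Γ^θ_{φ θ} - ∂_θ Γ^θ_{φ φ} + Γ^θ_{φ m} Γ^m_{φ θ} - Γ^θ_{θ m} Γ^m_{φ φ}
  = (0) - (-cos(2*θ)) + (-cos(θ)^2) - (0) = -sin(θ)^2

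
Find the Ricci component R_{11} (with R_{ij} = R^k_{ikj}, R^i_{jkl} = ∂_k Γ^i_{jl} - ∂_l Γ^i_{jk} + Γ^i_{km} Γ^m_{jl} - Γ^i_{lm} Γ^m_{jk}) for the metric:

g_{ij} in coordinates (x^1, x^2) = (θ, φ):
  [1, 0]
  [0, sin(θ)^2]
Non-zero Christoffel symbols (Γ^k_{ij} = Γ^k_{ji}):
Γ^θ_{φ φ} = -sin(2*θ)/2
Γ^φ_{θ φ} = 1/tan(θ)
R^θ_{θ θ θ} = 0 (a repeated index in an antisymmetric pair)
R^φ_{θ φ θ} = ∂_φ Γ^φ_{θ θ} - ∂_θ Γ^φ_{θ φ} + Γ^φ_{φ m} Γ^m_{θ θ} - Γ^φ_{θ m} Γ^m_{θ φ}
  = (0) - (-1/sin(θ)^2) + (0) - (1/tan(θ)^2) = 1
R_{θθ} = R^θ_{θ θ θ} + R^φ_{θ φ θ} = (0) + (1) = 1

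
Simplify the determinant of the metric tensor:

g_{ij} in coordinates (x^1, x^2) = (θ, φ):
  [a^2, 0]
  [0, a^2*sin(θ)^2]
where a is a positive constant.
For a 2×2 metric: det(g) = g_{11}·g_{22} - g_{12}·g_{21}
= (a^2)·(a^2*sin(θ)^2) - (0)·(0)
= a^4*sin(θ)^2 - 0
det(g) = a^4*sin(θ)^2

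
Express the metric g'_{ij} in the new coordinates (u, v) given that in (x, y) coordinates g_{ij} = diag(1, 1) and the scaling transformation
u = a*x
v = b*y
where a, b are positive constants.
Invert the transformation: x = u/a, y = v/b
g'_{ij} = (∂x^k/∂x'^i)(∂x^l/∂x'^j) g_{kl}; with g_{kl} = δ_{kl} this is Σ_k (∂x^k/∂x'^i)(∂x^k/∂x'^j).
Jacobian: ∂x/∂u = 1/a, ∂x/∂v = 0, ∂y/∂u = 0, ∂y/∂v = 1/b
g'_{uu} = (1/a)(1/a) + (0)(0) = 1/a^2
g'_{uv} = (1/a)(0) + (0)(1/b) = 0
g'_{vv} = (0)(0) + (1/b)(1/b) = 1/b^2
g'_{ij} = diag(1/a^2, 1/b^2)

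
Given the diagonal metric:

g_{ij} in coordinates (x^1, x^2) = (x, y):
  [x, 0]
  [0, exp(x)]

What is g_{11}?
With x^1 = x, x^2 = y, g_{11} = g_{xx} is the row-1, column-1 entry of the matrix.
g_{11} = x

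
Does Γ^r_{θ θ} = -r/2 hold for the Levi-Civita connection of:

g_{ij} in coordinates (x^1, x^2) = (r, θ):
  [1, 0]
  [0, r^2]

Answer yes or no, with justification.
Γ^r_{θ θ} = (1/2) g^{rr} (∂_θ g_{rθ} + ∂_θ g_{rθ} - ∂_r g_{θθ}) = (1/2)(1)((0) + (0) - (2*r)) = -r
This differs from the proposed value -r/2.
No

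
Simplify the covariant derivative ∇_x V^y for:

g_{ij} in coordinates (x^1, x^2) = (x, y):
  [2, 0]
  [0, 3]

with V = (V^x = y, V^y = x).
All Christoffel symbols are zero.
∇_x V^y = ∂_x V^y + Γ^y_{x j} V^j
  = (1) + (0)(y) + (0)(x)
  = 1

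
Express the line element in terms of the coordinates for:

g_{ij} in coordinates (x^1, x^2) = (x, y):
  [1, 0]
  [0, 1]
ds^2 = g_{ij} dx^i dx^j; only the non-zero components contribute.
ds^2 = dx^2 + dy^2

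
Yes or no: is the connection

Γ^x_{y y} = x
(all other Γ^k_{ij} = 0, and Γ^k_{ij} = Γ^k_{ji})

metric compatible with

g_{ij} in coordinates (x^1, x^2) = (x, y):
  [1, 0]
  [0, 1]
Using ∇_k g_{ij} = ∂_k g_{ij} - Γ^m_{ki} g_{mj} - Γ^m_{kj} g_{im}:
∇_y g_{xy} = (0) - (0) - (x) = -x ≠ 0
So the connection is not metric compatible (it is not the Levi-Civita connection).
No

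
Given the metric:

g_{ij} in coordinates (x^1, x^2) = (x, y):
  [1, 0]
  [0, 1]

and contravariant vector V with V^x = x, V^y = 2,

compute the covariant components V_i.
V_i = g_{ij} V^j:
V_x = (1)(x) + (0)(2) = x
V_y = (0)(x) + (1)(2) = 2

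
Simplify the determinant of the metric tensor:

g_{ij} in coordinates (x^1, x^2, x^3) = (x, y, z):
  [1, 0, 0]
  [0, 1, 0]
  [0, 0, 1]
Diagonal metric: det(g) = g_{11}·g_{22}·g_{33}
= (1)·(1)·(1)
det(g) = 1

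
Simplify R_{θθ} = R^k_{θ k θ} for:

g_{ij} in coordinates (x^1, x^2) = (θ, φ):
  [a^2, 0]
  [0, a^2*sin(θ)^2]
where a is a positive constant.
Non-zero Christoffel symbols (Γ^k_{ij} = Γ^k_{ji}):
Γ^θ_{φ φ} = -sin(2*θ)/2
Γ^φ_{θ φ} = 1/tan(θ)
R^θ_{θ θ θ} = 0 (a repeated index in an antisymmetric pair)
R^φ_{θ φ θ} = ∂_φ Γ^φ_{θ θ} - ∂_θ Γ^φ_{θ φ} + Γ^φ_{φ m} Γ^m_{θ θ} - Γ^φ_{θ m} Γ^m_{θ φ}
  = (0) - (-1/sin(θ)^2) + (0) - (1/tan(θ)^2) = 1
R_{θθ} = R^θ_{θ θ θ} + R^φ_{θ φ θ} = (0) + (1) = 1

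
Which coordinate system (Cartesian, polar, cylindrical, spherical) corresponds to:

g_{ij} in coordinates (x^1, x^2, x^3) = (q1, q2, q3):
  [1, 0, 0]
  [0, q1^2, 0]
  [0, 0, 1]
The line element ds^2 = dq1^2 + q1^2 dq2^2 + dq3^2 is dr^2 + r^2 dθ^2 + dz^2 with q1 = r, q2 = θ, q3 = z.
cylindrical coordinates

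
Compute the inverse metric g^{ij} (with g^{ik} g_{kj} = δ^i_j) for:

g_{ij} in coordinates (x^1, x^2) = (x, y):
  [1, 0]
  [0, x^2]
The metric is diagonal, so g^{ij} is diagonal with entries 1/g_{ii}: diag(1, 1/(x^2)).
g^{ij}:
  [1, 0]
  [0, 1/x^2]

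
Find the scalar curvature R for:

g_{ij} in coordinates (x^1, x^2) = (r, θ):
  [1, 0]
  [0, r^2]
Non-zero Christoffel symbols (Γ^k_{ij} = Γ^k_{ji}):
Γ^r_{θ θ} = -r
Γ^θ_{r θ} = 1/r
Ricci tensor (R_{ij} = R^k_{ikj}): R_{rr} = 0, R_{rθ} = 0, R_{θθ} = 0
Inverse metric: g^{rr} = 1, g^{θθ} = 1/r^2
R = g^{ij} R_{ij} = (1)(0) + (1/r^2)(0) = 0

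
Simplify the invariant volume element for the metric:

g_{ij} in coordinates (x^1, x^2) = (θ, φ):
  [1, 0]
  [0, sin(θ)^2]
det(g) = sin(θ)^2
√|det(g)| = sin(θ) (taking 0 < θ < π so that |sin(θ)| = sin(θ))
Volume element: dV = sin(θ) dθ dφ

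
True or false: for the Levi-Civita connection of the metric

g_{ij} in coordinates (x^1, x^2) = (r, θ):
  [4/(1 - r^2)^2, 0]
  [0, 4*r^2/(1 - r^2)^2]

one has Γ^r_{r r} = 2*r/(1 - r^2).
Γ^r_{r r} = (1/2) g^{rr} (∂_r g_{rr} + ∂_r g_{rr} - ∂_r g_{rr}) = (1/2)((1 - r^2)^2/4)((16*r/(1 - r^2)^3) + (16*r/(1 - r^2)^3) - (16*r/(1 - r^2)^3)) = 2*r/(1 - r^2)
This equals the proposed value 2*r/(1 - r^2).
True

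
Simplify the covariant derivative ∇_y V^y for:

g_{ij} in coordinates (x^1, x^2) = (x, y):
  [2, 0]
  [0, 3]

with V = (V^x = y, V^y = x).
All Christoffel symbols are zero.
∇_y V^y = ∂_y V^y + Γ^y_{y j} V^j
  = (0) + (0)(y) + (0)(x)
  = 0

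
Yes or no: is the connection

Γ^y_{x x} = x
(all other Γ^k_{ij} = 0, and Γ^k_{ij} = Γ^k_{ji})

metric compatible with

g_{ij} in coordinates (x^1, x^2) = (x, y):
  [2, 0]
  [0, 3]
Using ∇_k g_{ij} = ∂_k g_{ij} - Γ^m_{ki} g_{mj} - Γ^m_{kj} g_{im}:
∇_x g_{xy} = (0) - (3*x) - (0) = -3*x ≠ 0
So the connection is not metric compatible (it is not the Levi-Civita connection).
No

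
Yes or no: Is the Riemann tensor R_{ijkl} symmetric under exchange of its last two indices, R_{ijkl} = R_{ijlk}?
It is antisymmetric in the last pair: R_{ijkl} = -R_{ijlk}.
No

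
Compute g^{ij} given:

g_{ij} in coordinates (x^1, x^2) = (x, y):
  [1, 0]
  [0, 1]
The metric is diagonal, so g^{ij} is diagonal with entries 1/g_{ii}: diag(1, 1).
g^{ij}:
  [1, 0]
  [0, 1]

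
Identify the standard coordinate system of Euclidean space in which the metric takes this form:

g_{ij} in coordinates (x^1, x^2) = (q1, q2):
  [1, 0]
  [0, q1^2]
The line element ds^2 = dq1^2 + q1^2 dq2^2 is dr^2 + r^2 dθ^2 with q1 = r, q2 = θ.
polar coordinates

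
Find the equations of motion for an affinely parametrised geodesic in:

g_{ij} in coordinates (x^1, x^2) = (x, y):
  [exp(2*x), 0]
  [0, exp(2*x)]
Geodesic equation: d^2x^k/dλ^2 + Γ^k_{ij} (dx^i/dλ)(dx^j/dλ) = 0.
Non-zero Christoffel symbols:
Γ^x_{x x} = 1
Γ^x_{y y} = -1
Γ^y_{x y} = 1
Substituting (the symmetric pair Γ^k_{ij}, Γ^k_{ji} combines into a factor 2):
d^2x/dλ^2 + (dx/dλ)^2 - (dy/dλ)^2 = 0
d^2y/dλ^2 + 2 (dx/dλ)(dy/dλ) = 0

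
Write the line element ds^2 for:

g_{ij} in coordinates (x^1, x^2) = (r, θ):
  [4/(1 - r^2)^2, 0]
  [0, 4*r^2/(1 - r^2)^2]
ds^2 = g_{ij} dx^i dx^j; only the non-zero components contribute.
ds^2 = (4/(1 - r^2)^2) dr^2 + (4*r^2/(1 - r^2)^2) dθ^2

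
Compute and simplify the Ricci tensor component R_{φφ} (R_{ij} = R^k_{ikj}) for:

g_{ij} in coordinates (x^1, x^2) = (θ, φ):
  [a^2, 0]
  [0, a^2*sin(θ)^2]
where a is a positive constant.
Non-zero Christoffel symbols (Γ^k_{ij} = Γ^k_{ji}):
Γ^θ_{φ φ} = -sin(2*θ)/2
Γ^φ_{θ φ} = 1/tan(θ)
R^θ_{φ θ φ} = ∂_θ Γ^θ_{φ φ} - ∂_φ Γ^θ_{φ θ} + Γ^θ_{θ m} Γ^m_{φ φ} - Γ^θ_{φ m} Γ^m_{φ θ}
  = (-cos(2*θ)) - (0) + (0) - (-cos(θ)^2) = sin(θ)^2
R^φ_{φ φ φ} = 0 (a repeated index in an antisymmetric pair)
R_{φφ} = R^θ_{φ θ φ} + R^φ_{φ φ φ} = (sin(θ)^2) + (0) = sin(θ)^2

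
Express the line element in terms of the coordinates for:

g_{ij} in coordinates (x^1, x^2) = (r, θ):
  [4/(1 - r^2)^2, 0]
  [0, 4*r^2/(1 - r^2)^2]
ds^2 = g_{ij} dx^i dx^j; only the non-zero components contribute.
ds^2 = (4/(1 - r^2)^2) dr^2 + (4*r^2/(1 - r^2)^2) dθ^2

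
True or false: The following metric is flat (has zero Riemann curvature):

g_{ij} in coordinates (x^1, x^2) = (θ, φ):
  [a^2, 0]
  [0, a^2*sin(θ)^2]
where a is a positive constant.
Non-zero Christoffel symbols:
Γ^θ_{φ φ} = -sin(2*θ)/2
Γ^φ_{θ φ} = 1/tan(θ)
Ricci tensor: R_{θθ} = 1, R_{θφ} = 0, R_{φφ} = sin(θ)^2
The Ricci tensor is non-zero, so the Riemann tensor is non-zero: not flat.
False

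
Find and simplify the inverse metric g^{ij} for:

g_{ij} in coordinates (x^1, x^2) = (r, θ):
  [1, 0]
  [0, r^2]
The metric is diagonal, so g^{ij} is diagonal with entries 1/g_{ii}: diag(1, 1/(r^2)).
g^{ij}:
  [1, 0]
  [0, 1/r^2]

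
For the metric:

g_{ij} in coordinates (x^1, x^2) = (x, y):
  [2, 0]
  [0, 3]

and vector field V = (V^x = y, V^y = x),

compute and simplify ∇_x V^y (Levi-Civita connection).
All Christoffel symbols are zero.
∇_x V^y = ∂_x V^y + Γ^y_{x j} V^j
  = (1) + (0)(y) + (0)(x)
  = 1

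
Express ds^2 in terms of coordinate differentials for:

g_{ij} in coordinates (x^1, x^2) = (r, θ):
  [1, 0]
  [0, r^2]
ds^2 = g_{ij} dx^i dx^j; only the non-zero components contribute.
ds^2 = dr^2 + r^2 dθ^2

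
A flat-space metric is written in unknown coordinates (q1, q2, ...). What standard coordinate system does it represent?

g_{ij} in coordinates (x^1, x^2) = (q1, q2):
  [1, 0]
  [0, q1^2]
The line element ds^2 = dq1^2 + q1^2 dq2^2 is dr^2 + r^2 dθ^2 with q1 = r, q2 = θ.
polar coordinates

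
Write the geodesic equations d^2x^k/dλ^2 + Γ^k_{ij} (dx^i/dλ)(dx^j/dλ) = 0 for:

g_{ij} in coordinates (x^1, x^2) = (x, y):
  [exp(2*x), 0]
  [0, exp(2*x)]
Geodesic equation: d^2x^k/dλ^2 + Γ^k_{ij} (dx^i/dλ)(dx^j/dλ) = 0.
Non-zero Christoffel symbols:
Γ^x_{x x} = 1
Γ^x_{y y} = -1
Γ^y_{x y} = 1
Substituting (the symmetric pair Γ^k_{ij}, Γ^k_{ji} combines into a factor 2):
d^2x/dλ^2 + (dx/dλ)^2 - (dy/dλ)^2 = 0
d^2y/dλ^2 + 2 (dx/dλ)(dy/dλ) = 0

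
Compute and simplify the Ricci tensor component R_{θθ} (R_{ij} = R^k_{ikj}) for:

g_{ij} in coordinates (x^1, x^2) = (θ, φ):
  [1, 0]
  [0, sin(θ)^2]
Non-zero Christoffel symbols (Γ^k_{ij} = Γ^k_{ji}):
Γ^θ_{φ φ} = -sin(2*θ)/2
Γ^φ_{θ φ} = 1/tan(θ)
R^θ_{θ θ θ} = 0 (a repeated index in an antisymmetric pair)
R^φ_{θ φ θ} = ∂_φ Γ^φ_{θ θ} - ∂_θ Γ^φ_{θ φ} + Γ^φ_{φ m} Γ^m_{θ θ} - Γ^φ_{θ m} Γ^m_{θ φ}
  = (0) - (-1/sin(θ)^2) + (0) - (1/tan(θ)^2) = 1
R_{θθ} = R^θ_{θ θ θ} + R^φ_{θ φ θ} = (0) + (1) = 1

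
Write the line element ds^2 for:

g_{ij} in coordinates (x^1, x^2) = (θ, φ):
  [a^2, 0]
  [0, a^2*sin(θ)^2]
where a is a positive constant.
ds^2 = g_{ij} dx^i dx^j; only the non-zero components contribute.
ds^2 = a^2 dθ^2 + a^2*sin(θ)^2 dφ^2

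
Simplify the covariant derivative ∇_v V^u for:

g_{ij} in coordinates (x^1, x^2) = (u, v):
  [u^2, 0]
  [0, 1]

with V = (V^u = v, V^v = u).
Non-zero Christoffel symbols:
Γ^u_{u u} = 1/u
∇_v V^u = ∂_v V^u + Γ^u_{v j} V^j
  = (1) + (0)(v) + (0)(u)
  = 1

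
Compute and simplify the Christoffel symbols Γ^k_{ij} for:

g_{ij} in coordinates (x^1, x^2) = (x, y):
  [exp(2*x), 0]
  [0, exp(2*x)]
Using Γ^k_{ij} = (1/2) g^{km} (∂_i g_{mj} + ∂_j g_{mi} - ∂_m g_{ij}); the metric is diagonal, so only the m = k term contributes.
Non-zero symbols (using the symmetry Γ^k_{ij} = Γ^k_{ji}):
Γ^x_{x x} = (1/2) g^{xx} (∂_x g_{xx} + ∂_x g_{xx} - ∂_x g_{xx}) = (1/2)(exp(-2*x))((2*exp(2*x)) + (2*exp(2*x)) - (2*exp(2*x))) = 1
Γ^x_{y y} = (1/2) g^{xx} (∂_y g_{xy} + ∂_y g_{xy} - ∂_x g_{yy}) = (1/2)(exp(-2*x))((0) + (0) - (2*exp(2*x))) = -1
Γ^y_{x y} = (1/2) g^{yy} (∂_x g_{yy} + ∂_y g_{yx} - ∂_y g_{xy}) = (1/2)(exp(-2*x))((2*exp(2*x)) + (0) - (0)) = 1
All other Christoffel symbols are zero.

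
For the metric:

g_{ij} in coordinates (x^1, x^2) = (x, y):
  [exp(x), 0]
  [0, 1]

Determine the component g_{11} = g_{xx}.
With x^1 = x, x^2 = y, g_{11} = g_{xx} is the row-1, column-1 entry of the matrix.
g_{11} = exp(x)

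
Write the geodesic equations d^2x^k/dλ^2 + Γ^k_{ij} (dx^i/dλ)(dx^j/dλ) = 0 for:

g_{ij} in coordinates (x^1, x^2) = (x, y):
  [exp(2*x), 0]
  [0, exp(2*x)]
Geodesic equation: d^2x^k/dλ^2 + Γ^k_{ij} (dx^i/dλ)(dx^j/dλ) = 0.
Non-zero Christoffel symbols:
Γ^x_{x x} = 1
Γ^x_{y y} = -1
Γ^y_{x y} = 1
Substituting (the symmetric pair Γ^k_{ij}, Γ^k_{ji} combines into a factor 2):
d^2x/dλ^2 + (dx/dλ)^2 - (dy/dλ)^2 = 0
d^2y/dλ^2 + 2 (dx/dλ)(dy/dλ) = 0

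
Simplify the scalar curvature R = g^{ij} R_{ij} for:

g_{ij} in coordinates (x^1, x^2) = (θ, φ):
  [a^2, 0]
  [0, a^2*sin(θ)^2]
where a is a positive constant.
Non-zero Christoffel symbols (Γ^k_{ij} = Γ^k_{ji}):
Γ^θ_{φ φ} = -sin(2*θ)/2
Γ^φ_{θ φ} = 1/tan(θ)
Ricci tensor (R_{ij} = R^k_{ikj}): R_{θθ} = 1, R_{θφ} = 0, R_{φφ} = sin(θ)^2
Inverse metric: g^{θθ} = 1/a^2, g^{φφ} = 1/(a^2*sin(θ)^2)
R = g^{ij} R_{ij} = (1/a^2)(1) + (1/(a^2*sin(θ)^2))(sin(θ)^2) = 2/a^2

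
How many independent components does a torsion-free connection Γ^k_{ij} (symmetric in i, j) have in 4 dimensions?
Γ^k_{ij} has n choices for the upper index and n(n+1)/2 independent symmetric lower index pairs.
Total = 4 × 4×5/2 = 4 × 10 = 40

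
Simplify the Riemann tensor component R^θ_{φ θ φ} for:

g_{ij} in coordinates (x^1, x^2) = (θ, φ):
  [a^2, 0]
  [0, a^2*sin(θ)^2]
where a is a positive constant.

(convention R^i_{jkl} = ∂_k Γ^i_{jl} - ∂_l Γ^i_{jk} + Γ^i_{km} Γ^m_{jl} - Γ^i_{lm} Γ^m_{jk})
Non-zero Christoffel symbols (Γ^k_{ij} = Γ^k_{ji}):
Γ^θ_{φ φ} = -sin(2*θ)/2
Γ^φ_{θ φ} = 1/tan(θ)
R^θ_{φ θ φ} = ∂_θ Γ^θ_{φ φ} - ∂_φ Γ^θ_{φ θ} + Γ^θ_{θ m} Γ^m_{φ φ} - Γ^θ_{φ m} Γ^m_{φ θ}
  = (-cos(2*θ)) - (0) + (0) - (-cos(θ)^2) = sin(θ)^2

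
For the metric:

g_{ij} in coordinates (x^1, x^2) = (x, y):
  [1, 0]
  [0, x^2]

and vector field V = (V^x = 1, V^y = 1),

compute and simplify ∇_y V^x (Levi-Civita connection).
Non-zero Christoffel symbols:
Γ^x_{y y} = -x
Γ^y_{x y} = 1/x
∇_y V^x = ∂_y V^x + Γ^x_{y j} V^j
  = (0) + (0)(1) + (-x)(1)
  = -x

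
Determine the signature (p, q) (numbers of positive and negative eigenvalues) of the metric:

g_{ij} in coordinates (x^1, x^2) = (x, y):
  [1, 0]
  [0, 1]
The metric is diagonal, so its eigenvalues are the diagonal entries: 1, 1 (at a generic point, where coordinate-dependent entries are positive).
2 positive, 0 negative.
(2, 0) - Riemannian (positive definite)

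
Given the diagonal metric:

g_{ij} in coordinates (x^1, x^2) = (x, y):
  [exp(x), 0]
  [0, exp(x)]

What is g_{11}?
With x^1 = x, x^2 = y, g_{11} = g_{xx} is the row-1, column-1 entry of the matrix.
g_{11} = exp(x)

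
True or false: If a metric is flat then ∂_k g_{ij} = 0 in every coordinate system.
Flatness means R^i_{jkl} = 0; the components can still vary, e.g. the flat plane in polar coordinates has g_{θθ} = r^2.
False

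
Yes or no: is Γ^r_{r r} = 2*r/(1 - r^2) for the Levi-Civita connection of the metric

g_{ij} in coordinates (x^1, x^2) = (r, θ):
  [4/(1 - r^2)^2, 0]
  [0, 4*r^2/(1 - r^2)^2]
Γ^r_{r r} = (1/2) g^{rr} (∂_r g_{rr} + ∂_r g_{rr} - ∂_r g_{rr}) = (1/2)((1 - r^2)^2/4)((16*r/(1 - r^2)^3) + (16*r/(1 - r^2)^3) - (16*r/(1 - r^2)^3)) = 2*r/(1 - r^2)
This equals the proposed value 2*r/(1 - r^2).
Yes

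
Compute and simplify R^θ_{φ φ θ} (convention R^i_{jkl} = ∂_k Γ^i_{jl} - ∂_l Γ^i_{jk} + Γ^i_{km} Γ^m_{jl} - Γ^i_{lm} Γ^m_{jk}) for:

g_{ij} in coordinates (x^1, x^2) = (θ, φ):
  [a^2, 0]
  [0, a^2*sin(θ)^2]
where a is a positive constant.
Non-zero Christoffel symbols (Γ^k_{ij} = Γ^k_{ji}):
Γ^θ_{φ φ} = -sin(2*θ)/2
Γ^φ_{θ φ} = 1/tan(θ)
R^θ_{φ φ θ} = ∂_φ Γ^θ_{φ θ} - ∂_θ Γ^θ_{φ φ} + Γ^θ_{φ m} Γ^m_{φ θ} - Γ^θ_{θ m} Γ^m_{φ φ}
  = (0) - (-cos(2*θ)) + (-cos(θ)^2) - (0) = -sin(θ)^2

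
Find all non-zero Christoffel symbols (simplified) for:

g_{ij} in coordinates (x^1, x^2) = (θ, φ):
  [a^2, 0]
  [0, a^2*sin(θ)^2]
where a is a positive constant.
Using Γ^k_{ij} = (1/2) g^{km} (∂_i g_{mj} + ∂_j g_{mi} - ∂_m g_{ij}); the metric is diagonal, so only the m = k term contributes.
Non-zero symbols (using the symmetry Γ^k_{ij} = Γ^k_{ji}):
Γ^θ_{φ φ} = (1/2) g^{θθ} (∂_φ g_{θφ} + ∂_φ g_{θφ} - ∂_θ g_{φφ}) = (1/2)(1/a^2)((0) + (0) - (a^2*sin(2*θ))) = -sin(2*θ)/2
Γ^φ_{θ φ} = (1/2) g^{φφ} (∂_θ g_{φφ} + ∂_φ g_{φθ} - ∂_φ g_{θφ}) = (1/2)(1/(a^2*sin(θ)^2))((a^2*sin(2*θ)) + (0) - (0)) = 1/tan(θ)
All other Christoffel symbols are zero.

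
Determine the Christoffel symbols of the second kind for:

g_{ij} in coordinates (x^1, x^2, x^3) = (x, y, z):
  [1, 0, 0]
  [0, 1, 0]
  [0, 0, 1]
Using Γ^k_{ij} = (1/2) g^{km} (∂_i g_{mj} + ∂_j g_{mi} - ∂_m g_{ij}); the metric is diagonal, so only the m = k term contributes.
Every metric component is constant, so all ∂_m g_{ij} = 0 and every Christoffel symbol vanishes.
All Christoffel symbols are zero.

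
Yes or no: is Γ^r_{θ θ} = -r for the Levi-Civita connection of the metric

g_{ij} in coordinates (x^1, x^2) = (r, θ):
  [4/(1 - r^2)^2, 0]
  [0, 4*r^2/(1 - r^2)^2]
Γ^r_{θ θ} = (1/2) g^{rr} (∂_θ g_{rθ} + ∂_θ g_{rθ} - ∂_r g_{θθ}) = (1/2)((1 - r^2)^2/4)((0) + (0) - (-8*(r^3 + r)/(r^2 - 1)^3)) = (r^3 + r)/(r^2 - 1)
This differs from the proposed value -r.
No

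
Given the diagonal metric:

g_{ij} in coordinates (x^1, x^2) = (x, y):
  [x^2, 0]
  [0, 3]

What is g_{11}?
With x^1 = x, x^2 = y, g_{11} = g_{xx} is the row-1, column-1 entry of the matrix.
g_{11} = x^2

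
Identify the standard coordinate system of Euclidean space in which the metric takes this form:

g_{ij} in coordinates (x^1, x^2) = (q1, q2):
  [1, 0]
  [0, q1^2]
The line element ds^2 = dq1^2 + q1^2 dq2^2 is dr^2 + r^2 dθ^2 with q1 = r, q2 = θ.
polar coordinates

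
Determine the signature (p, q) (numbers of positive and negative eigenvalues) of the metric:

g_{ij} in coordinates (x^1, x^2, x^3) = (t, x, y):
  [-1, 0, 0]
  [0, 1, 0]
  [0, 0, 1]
The metric is diagonal, so its eigenvalues are the diagonal entries: -1, 1, 1 (at a generic point, where coordinate-dependent entries are positive).
2 positive, 1 negative.
(2, 1) - Lorentzian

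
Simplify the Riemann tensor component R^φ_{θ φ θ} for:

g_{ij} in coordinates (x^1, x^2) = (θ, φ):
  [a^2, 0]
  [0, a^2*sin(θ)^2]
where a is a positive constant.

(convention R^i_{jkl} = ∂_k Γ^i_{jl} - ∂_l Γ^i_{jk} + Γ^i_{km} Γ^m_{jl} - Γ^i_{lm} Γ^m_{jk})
Non-zero Christoffel symbols (Γ^k_{ij} = Γ^k_{ji}):
Γ^θ_{φ φ} = -sin(2*θ)/2
Γ^φ_{θ φ} = 1/tan(θ)
R^φ_{θ φ θ} = ∂_φ Γ^φ_{θ θ} - ∂_θ Γ^φ_{θ φ} + Γ^φ_{φ m} Γ^m_{θ θ} - Γ^φ_{θ m} Γ^m_{θ φ}
  = (0) - (-1/sin(θ)^2) + (0) - (1/tan(θ)^2) = 1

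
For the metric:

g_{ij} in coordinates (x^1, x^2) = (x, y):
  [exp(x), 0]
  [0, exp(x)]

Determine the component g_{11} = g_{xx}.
With x^1 = x, x^2 = y, g_{11} = g_{xx} is the row-1, column-1 entry of the matrix.
g_{11} = exp(x)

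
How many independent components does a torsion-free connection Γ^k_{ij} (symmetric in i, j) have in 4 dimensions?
Γ^k_{ij} has n choices for the upper index and n(n+1)/2 independent symmetric lower index pairs.
Total = 4 × 4×5/2 = 4 × 10 = 40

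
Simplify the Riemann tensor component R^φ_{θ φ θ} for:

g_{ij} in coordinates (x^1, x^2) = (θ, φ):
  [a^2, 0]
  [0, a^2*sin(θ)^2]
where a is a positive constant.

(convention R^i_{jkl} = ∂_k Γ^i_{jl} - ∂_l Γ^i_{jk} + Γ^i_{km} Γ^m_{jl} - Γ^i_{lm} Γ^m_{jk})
Non-zero Christoffel symbols (Γ^k_{ij} = Γ^k_{ji}):
Γ^θ_{φ φ} = -sin(2*θ)/2
Γ^φ_{θ φ} = 1/tan(θ)
R^φ_{θ φ θ} = ∂_φ Γ^φ_{θ θ} - ∂_θ Γ^φ_{θ φ} + Γ^φ_{φ m} Γ^m_{θ θ} - Γ^φ_{θ m} Γ^m_{θ φ}
  = (0) - (-1/sin(θ)^2) + (0) - (1/tan(θ)^2) = 1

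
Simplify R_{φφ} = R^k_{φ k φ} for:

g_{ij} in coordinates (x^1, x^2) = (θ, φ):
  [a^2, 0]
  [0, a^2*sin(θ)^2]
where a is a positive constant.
Non-zero Christoffel symbols (Γ^k_{ij} = Γ^k_{ji}):
Γ^θ_{φ φ} = -sin(2*θ)/2
Γ^φ_{θ φ} = 1/tan(θ)
R^θ_{φ θ φ} = ∂_θ Γ^θ_{φ φ} - ∂_φ Γ^θ_{φ θ} + Γ^θ_{θ m} Γ^m_{φ φ} - Γ^θ_{φ m} Γ^m_{φ θ}
  = (-cos(2*θ)) - (0) + (0) - (-cos(θ)^2) = sin(θ)^2
R^φ_{φ φ φ} = 0 (a repeated index in an antisymmetric pair)
R_{φφ} = R^θ_{φ θ φ} + R^φ_{φ φ φ} = (sin(θ)^2) + (0) = sin(θ)^2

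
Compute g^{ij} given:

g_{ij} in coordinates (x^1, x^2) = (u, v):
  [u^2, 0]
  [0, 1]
The metric is diagonal, so g^{ij} is diagonal with entries 1/g_{ii}: diag(1/(u^2), 1).
g^{ij}:
  [1/u^2, 0]
  [0, 1]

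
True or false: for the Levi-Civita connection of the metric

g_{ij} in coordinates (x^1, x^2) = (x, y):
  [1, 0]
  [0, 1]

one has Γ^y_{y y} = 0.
Γ^y_{y y} = (1/2) g^{yy} (∂_y g_{yy} + ∂_y g_{yy} - ∂_y g_{yy}) = (1/2)(1)((0) + (0) - (0)) = 0
This equals the proposed value 0.
True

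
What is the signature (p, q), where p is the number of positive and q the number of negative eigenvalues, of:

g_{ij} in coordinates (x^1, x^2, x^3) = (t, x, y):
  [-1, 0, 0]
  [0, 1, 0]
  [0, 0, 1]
The metric is diagonal, so its eigenvalues are the diagonal entries: -1, 1, 1 (at a generic point, where coordinate-dependent entries are positive).
2 positive, 1 negative.
(2, 1) - Lorentzian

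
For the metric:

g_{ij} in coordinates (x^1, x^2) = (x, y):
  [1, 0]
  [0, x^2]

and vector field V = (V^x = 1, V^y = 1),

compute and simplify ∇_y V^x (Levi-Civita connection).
Non-zero Christoffel symbols:
Γ^x_{y y} = -x
Γ^y_{x y} = 1/x
∇_y V^x = ∂_y V^x + Γ^x_{y j} V^j
  = (0) + (0)(1) + (-x)(1)
  = -x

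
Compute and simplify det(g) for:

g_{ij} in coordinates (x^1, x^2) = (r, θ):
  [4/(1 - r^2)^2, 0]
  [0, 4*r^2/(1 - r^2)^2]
For a 2×2 metric: det(g) = g_{11}·g_{22} - g_{12}·g_{21}
= (4/(1 - r^2)^2)·(4*r^2/(1 - r^2)^2) - (0)·(0)
= 16*r^2/(1 - r^2)^4 - 0
det(g) = 16*r^2/(1 - r^2)^4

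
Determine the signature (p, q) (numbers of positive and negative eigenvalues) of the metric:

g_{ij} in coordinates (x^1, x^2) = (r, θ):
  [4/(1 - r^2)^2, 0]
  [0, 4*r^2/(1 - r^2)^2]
The metric is diagonal, so its eigenvalues are the diagonal entries: 4/(1 - r^2)^2, 4*r^2/(1 - r^2)^2 (at a generic point, where coordinate-dependent entries are positive).
2 positive, 0 negative.
(2, 0) - Riemannian (positive definite)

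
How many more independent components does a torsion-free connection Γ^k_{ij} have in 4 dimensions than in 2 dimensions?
Independent components in n dimensions: n × n(n+1)/2 = n^2(n+1)/2.
4D: 4 × 10 = 40
2D: 2 × 3 = 6
Difference = 40 - 6 = 34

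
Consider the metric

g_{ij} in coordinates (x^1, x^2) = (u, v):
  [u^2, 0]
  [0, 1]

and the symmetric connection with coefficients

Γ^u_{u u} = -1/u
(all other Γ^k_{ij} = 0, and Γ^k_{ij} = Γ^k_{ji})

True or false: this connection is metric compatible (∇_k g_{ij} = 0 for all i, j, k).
Using ∇_k g_{ij} = ∂_k g_{ij} - Γ^m_{ki} g_{mj} - Γ^m_{kj} g_{im}:
∇_u g_{uu} = (2*u) - (-u) - (-u) = 4*u ≠ 0
So the connection is not metric compatible (it is not the Levi-Civita connection).
False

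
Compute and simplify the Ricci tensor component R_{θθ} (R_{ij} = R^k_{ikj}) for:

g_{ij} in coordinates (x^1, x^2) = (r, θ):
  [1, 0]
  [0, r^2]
Non-zero Christoffel symbols (Γ^k_{ij} = Γ^k_{ji}):
Γ^r_{θ θ} = -r
Γ^θ_{r θ} = 1/r
R^r_{θ r θ} = ∂_r Γ^r_{θ θ} - ∂_θ Γ^r_{θ r} + Γ^r_{r m} Γ^m_{θ θ} - Γ^r_{θ m} Γ^m_{θ r}
  = (-1) - (0) + (0) - (-1) = 0
R^θ_{θ θ θ} = 0 (a repeated index in an antisymmetric pair)
R_{θθ} = R^r_{θ r θ} + R^θ_{θ θ θ} = (0) + (0) = 0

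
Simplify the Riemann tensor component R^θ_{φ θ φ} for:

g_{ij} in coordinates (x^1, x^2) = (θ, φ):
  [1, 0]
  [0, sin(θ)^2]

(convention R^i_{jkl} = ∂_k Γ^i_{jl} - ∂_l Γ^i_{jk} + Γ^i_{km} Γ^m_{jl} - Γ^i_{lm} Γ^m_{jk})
Non-zero Christoffel symbols (Γ^k_{ij} = Γ^k_{ji}):
Γ^θ_{φ φ} = -sin(2*θ)/2
Γ^φ_{θ φ} = 1/tan(θ)
R^θ_{φ θ φ} = ∂_θ Γ^θ_{φ φ} - ∂_φ Γ^θ_{φ θ} + Γ^θ_{θ m} Γ^m_{φ φ} - Γ^θ_{φ m} Γ^m_{φ θ}
  = (-cos(2*θ)) - (0) + (0) - (-cos(θ)^2) = sin(θ)^2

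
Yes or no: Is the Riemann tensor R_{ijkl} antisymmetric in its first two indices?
R_{ijkl} = -R_{jikl} (follows from metric compatibility).
Yes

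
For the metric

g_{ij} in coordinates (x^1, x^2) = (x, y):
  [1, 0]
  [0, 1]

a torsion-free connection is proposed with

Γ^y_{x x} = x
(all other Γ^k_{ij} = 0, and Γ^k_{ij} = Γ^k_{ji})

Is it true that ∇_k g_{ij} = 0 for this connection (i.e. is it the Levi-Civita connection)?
Using ∇_k g_{ij} = ∂_k g_{ij} - Γ^m_{ki} g_{mj} - Γ^m_{kj} g_{im}:
∇_x g_{xy} = (0) - (x) - (0) = -x ≠ 0
So the connection is not metric compatible (it is not the Levi-Civita connection).
No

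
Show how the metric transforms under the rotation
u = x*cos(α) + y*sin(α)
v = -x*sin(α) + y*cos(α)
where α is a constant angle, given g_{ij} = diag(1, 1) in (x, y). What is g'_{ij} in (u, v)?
Invert the transformation: x = u*cos(α) - v*sin(α), y = u*sin(α) + v*cos(α)
g'_{ij} = (∂x^k/∂x'^i)(∂x^l/∂x'^j) g_{kl}; with g_{kl} = δ_{kl} this is Σ_k (∂x^k/∂x'^i)(∂x^k/∂x'^j).
Jacobian: ∂x/∂u = cos(α), ∂x/∂v = -sin(α), ∂y/∂u = sin(α), ∂y/∂v = cos(α)
g'_{uu} = (cos(α))(cos(α)) + (sin(α))(sin(α)) = 1
g'_{uv} = (cos(α))(-sin(α)) + (sin(α))(cos(α)) = 0
g'_{vv} = (-sin(α))(-sin(α)) + (cos(α))(cos(α)) = 1
g'_{ij} = diag(1, 1)
The Euclidean metric is invariant under rotations.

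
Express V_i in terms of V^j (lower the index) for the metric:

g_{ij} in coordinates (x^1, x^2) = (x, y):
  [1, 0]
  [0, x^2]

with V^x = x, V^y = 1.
V_i = g_{ij} V^j:
V_x = (1)(x) + (0)(1) = x
V_y = (0)(x) + (x^2)(1) = x^2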